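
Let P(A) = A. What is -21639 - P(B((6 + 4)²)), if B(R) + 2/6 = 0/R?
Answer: -64916/3 ≈ -21639.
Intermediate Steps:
B(R) = -⅓ (B(R) = -⅓ + 0/R = -⅓ + 0 = -⅓)
-21639 - P(B((6 + 4)²)) = -21639 - 1*(-⅓) = -21639 + ⅓ = -64916/3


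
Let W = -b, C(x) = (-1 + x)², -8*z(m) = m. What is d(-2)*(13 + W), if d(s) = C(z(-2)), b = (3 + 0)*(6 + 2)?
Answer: -99/16 ≈ -6.1875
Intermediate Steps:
z(m) = -m/8
b = 24 (b = 3*8 = 24)
d(s) = 9/16 (d(s) = (-1 - ⅛*(-2))² = (-1 + ¼)² = (-¾)² = 9/16)
W = -24 (W = -1*24 = -24)
d(-2)*(13 + W) = 9*(13 - 24)/16 = (9/16)*(-11) = -99/16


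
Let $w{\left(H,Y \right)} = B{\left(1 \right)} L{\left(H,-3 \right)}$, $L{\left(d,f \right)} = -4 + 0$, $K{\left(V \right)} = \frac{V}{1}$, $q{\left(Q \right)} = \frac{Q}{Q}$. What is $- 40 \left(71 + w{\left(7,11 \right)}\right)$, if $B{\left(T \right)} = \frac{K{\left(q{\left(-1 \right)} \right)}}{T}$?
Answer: $-2680$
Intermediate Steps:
$q{\left(Q \right)} = 1$
$K{\left(V \right)} = V$ ($K{\left(V \right)} = V 1 = V$)
$L{\left(d,f \right)} = -4$
$B{\left(T \right)} = \frac{1}{T}$ ($B{\left(T \right)} = 1 \frac{1}{T} = \frac{1}{T}$)
$w{\left(H,Y \right)} = -4$ ($w{\left(H,Y \right)} = 1^{-1} \left(-4\right) = 1 \left(-4\right) = -4$)
$- 40 \left(71 + w{\left(7,11 \right)}\right) = - 40 \left(71 - 4\right) = \left(-40\right) 67 = -2680$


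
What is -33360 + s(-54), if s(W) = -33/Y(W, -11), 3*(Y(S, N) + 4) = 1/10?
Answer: -3968850/119 ≈ -33352.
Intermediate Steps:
Y(S, N) = -119/30 (Y(S, N) = -4 + (1/3)/10 = -4 + (1/3)*(1/10) = -4 + 1/30 = -119/30)
s(W) = 990/119 (s(W) = -33/(-119/30) = -33*(-30/119) = 990/119)
-33360 + s(-54) = -33360 + 990/119 = -3968850/119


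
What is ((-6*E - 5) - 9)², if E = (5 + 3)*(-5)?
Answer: 51076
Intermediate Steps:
E = -40 (E = 8*(-5) = -40)
((-6*E - 5) - 9)² = ((-6*(-40) - 5) - 9)² = ((240 - 5) - 9)² = (235 - 9)² = 226² = 51076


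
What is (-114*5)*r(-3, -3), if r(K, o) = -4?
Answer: 2280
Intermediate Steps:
(-114*5)*r(-3, -3) = -114*5*(-4) = -19*30*(-4) = -570*(-4) = 2280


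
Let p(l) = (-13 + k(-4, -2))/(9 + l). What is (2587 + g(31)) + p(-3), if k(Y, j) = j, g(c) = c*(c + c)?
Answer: 9013/2 ≈ 4506.5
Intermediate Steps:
g(c) = 2*c² (g(c) = c*(2*c) = 2*c²)
p(l) = -15/(9 + l) (p(l) = (-13 - 2)/(9 + l) = -15/(9 + l))
(2587 + g(31)) + p(-3) = (2587 + 2*31²) - 15/(9 - 3) = (2587 + 2*961) - 15/6 = (2587 + 1922) - 15*⅙ = 4509 - 5/2 = 9013/2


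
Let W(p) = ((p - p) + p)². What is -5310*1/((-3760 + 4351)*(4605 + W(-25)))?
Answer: -177/103031 ≈ -0.0017179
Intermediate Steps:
W(p) = p² (W(p) = (0 + p)² = p²)
-5310*1/((-3760 + 4351)*(4605 + W(-25))) = -5310*1/((-3760 + 4351)*(4605 + (-25)²)) = -5310*1/(591*(4605 + 625)) = -5310/(5230*591) = -5310/3090930 = -5310*1/3090930 = -177/103031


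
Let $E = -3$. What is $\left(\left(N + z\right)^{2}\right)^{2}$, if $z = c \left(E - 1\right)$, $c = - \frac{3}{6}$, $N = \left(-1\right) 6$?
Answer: $256$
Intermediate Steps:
$N = -6$
$c = - \frac{1}{2}$ ($c = \left(-3\right) \frac{1}{6} = - \frac{1}{2} \approx -0.5$)
$z = 2$ ($z = - \frac{-3 - 1}{2} = \left(- \frac{1}{2}\right) \left(-4\right) = 2$)
$\left(\left(N + z\right)^{2}\right)^{2} = \left(\left(-6 + 2\right)^{2}\right)^{2} = \left(\left(-4\right)^{2}\right)^{2} = 16^{2} = 256$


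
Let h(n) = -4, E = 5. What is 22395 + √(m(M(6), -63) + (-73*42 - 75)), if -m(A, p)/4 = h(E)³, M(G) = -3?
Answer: 22395 + I*√2885 ≈ 22395.0 + 53.712*I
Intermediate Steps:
m(A, p) = 256 (m(A, p) = -4*(-4)³ = -4*(-64) = 256)
22395 + √(m(M(6), -63) + (-73*42 - 75)) = 22395 + √(256 + (-73*42 - 75)) = 22395 + √(256 + (-3066 - 75)) = 22395 + √(256 - 3141) = 22395 + √(-2885) = 22395 + I*√2885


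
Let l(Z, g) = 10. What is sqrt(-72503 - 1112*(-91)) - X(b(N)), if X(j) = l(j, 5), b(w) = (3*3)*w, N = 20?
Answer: -10 + sqrt(28689) ≈ 159.38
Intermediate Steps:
b(w) = 9*w
X(j) = 10
sqrt(-72503 - 1112*(-91)) - X(b(N)) = sqrt(-72503 - 1112*(-91)) - 1*10 = sqrt(-72503 + 101192) - 10 = sqrt(28689) - 10 = -10 + sqrt(28689)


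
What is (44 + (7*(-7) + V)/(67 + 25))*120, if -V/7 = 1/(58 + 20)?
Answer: 1559575/299 ≈ 5216.0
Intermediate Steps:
V = -7/78 (V = -7/(58 + 20) = -7/78 ≈ -0.089744)
(44 + (7*(-7) + V)/(67 + 25))*120 = (44 + (7*(-7) - 7/78)/(67 + 25))*120 = (44 + (-49 - 7/78)/92)*120 = (44 - 3829/78*1/92)*120 = (44 - 3829/7176)*120 = (311915/7176)*120 = 1559575/299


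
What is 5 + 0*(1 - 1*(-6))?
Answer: 5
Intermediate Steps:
5 + 0*(1 - 1*(-6)) = 5 + 0*(1 + 6) = 5 + 0*7 = 5 + 0 = 5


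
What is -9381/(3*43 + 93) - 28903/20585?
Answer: -66508117/1523290 ≈ -43.661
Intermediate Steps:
-9381/(3*43 + 93) - 28903/20585 = -9381/(129 + 93) - 28903*1/20585 = -9381/222 - 28903/20585 = -9381*1/222 - 28903/20585 = -3127/74 - 28903/20585 = -66508117/1523290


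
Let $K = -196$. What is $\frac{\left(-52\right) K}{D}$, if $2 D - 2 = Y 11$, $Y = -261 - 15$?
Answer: $- \frac{10192}{1517} \approx -6.7185$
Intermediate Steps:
$Y = -276$
$D = -1517$ ($D = 1 + \frac{\left(-276\right) 11}{2} = 1 + \frac{1}{2} \left(-3036\right) = 1 - 1518 = -1517$)
$\frac{\left(-52\right) K}{D} = \frac{\left(-52\right) \left(-196\right)}{-1517} = 10192 \left(- \frac{1}{1517}\right) = - \frac{10192}{1517}$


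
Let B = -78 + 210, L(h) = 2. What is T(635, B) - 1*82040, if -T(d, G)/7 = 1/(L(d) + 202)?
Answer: -16736167/204 ≈ -82040.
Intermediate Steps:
B = 132
T(d, G) = -7/204 (T(d, G) = -7/(2 + 202) = -7/204)
T(635, B) - 1*82040 = -7/204 - 1*82040 = -7/204 - 82040 = -16736167/204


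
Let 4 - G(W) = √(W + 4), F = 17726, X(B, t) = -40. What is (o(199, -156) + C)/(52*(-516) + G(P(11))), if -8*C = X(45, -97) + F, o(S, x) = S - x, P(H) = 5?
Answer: 7423/107324 ≈ 0.069164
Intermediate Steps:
C = -8843/4 (C = -(-40 + 17726)/8 = -⅛*17686 = -8843/4 ≈ -2210.8)
G(W) = 4 - √(4 + W) (G(W) = 4 - √(W + 4) = 4 - √(4 + W))
(o(199, -156) + C)/(52*(-516) + G(P(11))) = ((199 - 1*(-156)) - 8843/4)/(52*(-516) + (4 - √(4 + 5))) = ((199 + 156) - 8843/4)/(-26832 + (4 - √9)) = (355 - 8843/4)/(-26832 + (4 - 1*3)) = -7423/(4*(-26832 + (4 - 3))) = -7423/(4*(-26832 + 1)) = -7423/4/(-26831) = -7423/4*(-1/26831) = 7423/107324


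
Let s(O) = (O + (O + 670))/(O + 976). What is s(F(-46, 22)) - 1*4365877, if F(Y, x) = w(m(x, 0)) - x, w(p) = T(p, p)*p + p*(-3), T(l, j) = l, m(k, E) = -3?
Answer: -2121815891/486 ≈ -4.3659e+6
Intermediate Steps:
w(p) = p**2 - 3*p (w(p) = p*p + p*(-3) = p**2 - 3*p)
F(Y, x) = 18 - x (F(Y, x) = -3*(-3 - 3) - x = -3*(-6) - x = 18 - x)
s(O) = (670 + 2*O)/(976 + O) (s(O) = (O + (670 + O))/(976 + O) = (670 + 2*O)/(976 + O))
s(F(-46, 22)) - 1*4365877 = 2*(335 + (18 - 1*22))/(976 + (18 - 1*22)) - 1*4365877 = 2*(335 + (18 - 22))/(976 + (18 - 22)) - 4365877 = 2*(335 - 4)/(976 - 4) - 4365877 = 2*331/972 - 4365877 = 2*(1/972)*331 - 4365877 = 331/486 - 4365877 = -2121815891/486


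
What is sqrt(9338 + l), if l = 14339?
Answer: sqrt(23677) ≈ 153.87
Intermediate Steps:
sqrt(9338 + l) = sqrt(9338 + 14339) = sqrt(23677)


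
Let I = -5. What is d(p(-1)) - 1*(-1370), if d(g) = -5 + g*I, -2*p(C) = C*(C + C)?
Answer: 1370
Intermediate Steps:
p(C) = -C**2 (p(C) = -C*(C + C)/2 = -C*2*C/2 = -C**2)
d(g) = -5 - 5*g (d(g) = -5 + g*(-5) = -5 - 5*g)
d(p(-1)) - 1*(-1370) = (-5 - (-5)*(-1)**2) - 1*(-1370) = (-5 - (-5)) + 1370 = (-5 - 5*(-1)) + 1370 = (-5 + 5) + 1370 = 0 + 1370 = 1370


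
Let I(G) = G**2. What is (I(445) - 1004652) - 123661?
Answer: -930288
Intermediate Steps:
(I(445) - 1004652) - 123661 = (445**2 - 1004652) - 123661 = (198025 - 1004652) - 123661 = -806627 - 123661 = -930288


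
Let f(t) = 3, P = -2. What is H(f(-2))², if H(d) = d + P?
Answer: 1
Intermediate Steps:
H(d) = -2 + d (H(d) = d - 2 = -2 + d)
H(f(-2))² = (-2 + 3)² = 1² = 1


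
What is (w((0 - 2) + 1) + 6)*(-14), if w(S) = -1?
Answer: -70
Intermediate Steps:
(w((0 - 2) + 1) + 6)*(-14) = (-1 + 6)*(-14) = 5*(-14) = -70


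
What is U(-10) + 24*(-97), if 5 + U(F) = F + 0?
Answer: -2343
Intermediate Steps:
U(F) = -5 + F (U(F) = -5 + (F + 0) = -5 + F)
U(-10) + 24*(-97) = (-5 - 10) + 24*(-97) = -15 - 2328 = -2343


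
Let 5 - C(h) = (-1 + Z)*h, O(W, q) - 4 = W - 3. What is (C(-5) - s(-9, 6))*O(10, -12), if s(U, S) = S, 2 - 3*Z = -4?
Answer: 44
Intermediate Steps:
Z = 2 (Z = 2/3 - 1/3*(-4) = 2/3 + 4/3 = 2)
O(W, q) = 1 + W (O(W, q) = 4 + (W - 3) = 4 + (-3 + W) = 1 + W)
C(h) = 5 - h (C(h) = 5 - (-1 + 2)*h = 5 - h)
(C(-5) - s(-9, 6))*O(10, -12) = ((5 - 1*(-5)) - 1*6)*(1 + 10) = ((5 + 5) - 6)*11 = (10 - 6)*11 = 4*11 = 44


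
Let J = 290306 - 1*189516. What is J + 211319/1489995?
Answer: 150176807369/1489995 ≈ 1.0079e+5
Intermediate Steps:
J = 100790 (J = 290306 - 189516 = 100790)
J + 211319/1489995 = 100790 + 211319/1489995 = 150176807369/1489995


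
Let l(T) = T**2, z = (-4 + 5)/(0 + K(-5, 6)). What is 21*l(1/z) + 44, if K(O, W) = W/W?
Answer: 65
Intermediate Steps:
K(O, W) = 1
z = 1 (z = (-4 + 5)/(0 + 1) = 1/1 = 1*1 = 1)
21*l(1/z) + 44 = 21*(1/1)**2 + 44 = 21*1**2 + 44 = 21*1 + 44 = 21 + 44 = 65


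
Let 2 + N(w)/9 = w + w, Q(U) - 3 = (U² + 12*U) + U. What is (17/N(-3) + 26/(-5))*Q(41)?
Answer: -1446223/120 ≈ -12052.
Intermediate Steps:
Q(U) = 3 + U² + 13*U (Q(U) = 3 + ((U² + 12*U) + U) = 3 + (U² + 13*U) = 3 + U² + 13*U)
N(w) = -18 + 18*w (N(w) = -18 + 9*(w + w) = -18 + 9*(2*w) = -18 + 18*w)
(17/N(-3) + 26/(-5))*Q(41) = (17/(-18 + 18*(-3)) + 26/(-5))*(3 + 41² + 13*41) = (17/(-18 - 54) + 26*(-⅕))*(3 + 1681 + 533) = (17/(-72) - 26/5)*2217 = (17*(-1/72) - 26/5)*2217 = (-17/72 - 26/5)*2217 = -1957/360*2217 = -1446223/120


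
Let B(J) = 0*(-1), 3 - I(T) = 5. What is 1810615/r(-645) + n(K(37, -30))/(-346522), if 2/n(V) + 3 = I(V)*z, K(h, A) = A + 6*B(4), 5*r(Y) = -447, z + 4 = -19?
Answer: -67447427586172/3330249681 ≈ -20253.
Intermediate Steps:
z = -23 (z = -4 - 19 = -23)
I(T) = -2 (I(T) = 3 - 1*5 = 3 - 5 = -2)
B(J) = 0
r(Y) = -447/5 (r(Y) = (⅕)*(-447) = -447/5)
K(h, A) = A (K(h, A) = A + 6*0 = A + 0 = A)
n(V) = 2/43 (n(V) = 2/(-3 - 2*(-23)) = 2/(-3 + 46) = 2/43)
1810615/r(-645) + n(K(37, -30))/(-346522) = 1810615/(-447/5) + (2/43)/(-346522) = 1810615*(-5/447) + (2/43)*(-1/346522) = -9053075/447 - 1/7450223 = -67447427586172/3330249681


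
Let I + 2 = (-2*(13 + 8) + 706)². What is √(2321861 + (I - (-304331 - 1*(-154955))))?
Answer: √2912131 ≈ 1706.5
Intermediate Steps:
I = 440894 (I = -2 + (-2*(13 + 8) + 706)² = -2 + (-2*21 + 706)² = -2 + (-42 + 706)² = -2 + 664² = -2 + 440896 = 440894)
√(2321861 + (I - (-304331 - 1*(-154955)))) = √(2321861 + (440894 - (-304331 - 1*(-154955)))) = √(2321861 + (440894 - (-304331 + 154955))) = √(2321861 + (440894 - 1*(-149376))) = √(2321861 + (440894 + 149376)) = √(2321861 + 590270) = √2912131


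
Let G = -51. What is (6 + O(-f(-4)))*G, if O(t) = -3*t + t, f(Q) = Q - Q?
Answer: -306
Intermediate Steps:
f(Q) = 0
O(t) = -2*t
(6 + O(-f(-4)))*G = (6 - (-2)*0)*(-51) = (6 - 2*0)*(-51) = (6 + 0)*(-51) = 6*(-51) = -306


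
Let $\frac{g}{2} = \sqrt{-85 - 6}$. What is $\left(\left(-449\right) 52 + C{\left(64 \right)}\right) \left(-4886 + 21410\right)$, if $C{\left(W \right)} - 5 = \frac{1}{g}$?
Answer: $-385719732 - \frac{8262 i \sqrt{91}}{91} \approx -3.8572 \cdot 10^{8} - 866.09 i$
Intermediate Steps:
$g = 2 i \sqrt{91}$ ($g = 2 \sqrt{-85 - 6} = 2 \sqrt{-91} = 2 i \sqrt{91} \approx 19.079 i$)
$C{\left(W \right)} = 5 - \frac{i \sqrt{91}}{182}$ ($C{\left(W \right)} = 5 + \frac{1}{2 i \sqrt{91}} = 5 - \frac{i \sqrt{91}}{182}$)
$\left(\left(-449\right) 52 + C{\left(64 \right)}\right) \left(-4886 + 21410\right) = \left(\left(-449\right) 52 + \left(5 - \frac{i \sqrt{91}}{182}\right)\right) \left(-4886 + 21410\right) = \left(-23348 + \left(5 - \frac{i \sqrt{91}}{182}\right)\right) 16524 = \left(-23343 - \frac{i \sqrt{91}}{182}\right) 16524 = -385719732 - \frac{8262 i \sqrt{91}}{91}$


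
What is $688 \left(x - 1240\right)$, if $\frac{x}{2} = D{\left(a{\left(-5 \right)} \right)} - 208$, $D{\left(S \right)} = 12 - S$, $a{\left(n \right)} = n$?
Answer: $-1115936$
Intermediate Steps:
$x = -382$ ($x = 2 \left(\left(12 - -5\right) - 208\right) = 2 \left(\left(12 + 5\right) - 208\right) = 2 \left(17 - 208\right) = 2 \left(-191\right) = -382$)
$688 \left(x - 1240\right) = 688 \left(-382 - 1240\right) = 688 \left(-1622\right) = -1115936$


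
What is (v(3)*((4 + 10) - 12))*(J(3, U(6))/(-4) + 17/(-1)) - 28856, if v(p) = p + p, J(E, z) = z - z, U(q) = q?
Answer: -29060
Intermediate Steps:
J(E, z) = 0
v(p) = 2*p
(v(3)*((4 + 10) - 12))*(J(3, U(6))/(-4) + 17/(-1)) - 28856 = ((2*3)*((4 + 10) - 12))*(0/(-4) + 17/(-1)) - 28856 = (6*(14 - 12))*(0*(-¼) + 17*(-1)) - 28856 = (6*2)*(0 - 17) - 28856 = 12*(-17) - 28856 = -204 - 28856 = -29060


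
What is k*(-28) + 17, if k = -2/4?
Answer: 31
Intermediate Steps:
k = -1/2 (k = -2*1/4 = -1/2 ≈ -0.50000)
k*(-28) + 17 = -1/2*(-28) + 17 = 14 + 17 = 31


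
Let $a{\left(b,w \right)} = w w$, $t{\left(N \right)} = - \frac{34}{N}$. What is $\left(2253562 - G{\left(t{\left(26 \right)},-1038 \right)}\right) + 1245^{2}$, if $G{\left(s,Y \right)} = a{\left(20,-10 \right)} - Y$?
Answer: $3802449$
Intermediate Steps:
$a{\left(b,w \right)} = w^{2}$
$G{\left(s,Y \right)} = 100 - Y$ ($G{\left(s,Y \right)} = \left(-10\right)^{2} - Y = 100 - Y$)
$\left(2253562 - G{\left(t{\left(26 \right)},-1038 \right)}\right) + 1245^{2} = \left(2253562 - \left(100 - -1038\right)\right) + 1245^{2} = \left(2253562 - \left(100 + 1038\right)\right) + 1550025 = \left(2253562 - 1138\right) + 1550025 = 2252424 + 1550025 = 3802449$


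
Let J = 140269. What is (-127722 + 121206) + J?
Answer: 133753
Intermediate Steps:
(-127722 + 121206) + J = (-127722 + 121206) + 140269 = -6516 + 140269 = 133753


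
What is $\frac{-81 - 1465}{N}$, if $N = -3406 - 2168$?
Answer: $\frac{773}{2787} \approx 0.27736$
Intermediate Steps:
$N = -5574$ ($N = -3406 - 2168 = -5574$)
$\frac{-81 - 1465}{N} = \frac{-81 - 1465}{-5574} = \left(-81 - 1465\right) \left(- \frac{1}{5574}\right) = \left(-1546\right) \left(- \frac{1}{5574}\right) = \frac{773}{2787}$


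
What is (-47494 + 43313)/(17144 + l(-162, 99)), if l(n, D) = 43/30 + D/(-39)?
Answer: -1630590/6685729 ≈ -0.24389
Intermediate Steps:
l(n, D) = 43/30 - D/39 (l(n, D) = 43*(1/30) + D*(-1/39) = 43/30 - D/39)
(-47494 + 43313)/(17144 + l(-162, 99)) = (-47494 + 43313)/(17144 + (43/30 - 1/39*99)) = -4181/(17144 + (43/30 - 33/13)) = -4181/(17144 - 431/390) = -4181/6685729/390 = -4181*390/6685729 = -1630590/6685729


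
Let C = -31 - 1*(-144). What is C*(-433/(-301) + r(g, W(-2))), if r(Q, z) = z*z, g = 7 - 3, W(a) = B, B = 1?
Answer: 82942/301 ≈ 275.55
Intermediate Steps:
W(a) = 1
C = 113 (C = -31 + 144 = 113)
g = 4
r(Q, z) = z²
C*(-433/(-301) + r(g, W(-2))) = 113*(-433/(-301) + 1²) = 113*(-433*(-1/301) + 1) = 113*(433/301 + 1) = 113*(734/301) = 82942/301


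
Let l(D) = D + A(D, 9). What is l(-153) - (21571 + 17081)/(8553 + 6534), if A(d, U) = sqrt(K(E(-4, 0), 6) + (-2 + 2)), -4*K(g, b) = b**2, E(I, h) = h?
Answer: -782321/5029 + 3*I ≈ -155.56 + 3.0*I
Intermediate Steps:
K(g, b) = -b**2/4
A(d, U) = 3*I (A(d, U) = sqrt(-1/4*6**2 + (-2 + 2)) = sqrt(-1/4*36 + 0) = sqrt(-9 + 0) = sqrt(-9) = 3*I)
l(D) = D + 3*I
l(-153) - (21571 + 17081)/(8553 + 6534) = (-153 + 3*I) - (21571 + 17081)/(8553 + 6534) = (-153 + 3*I) - 38652/15087 = (-153 + 3*I) - 1*12884/5029 = (-153 + 3*I) - 12884/5029 = -782321/5029 + 3*I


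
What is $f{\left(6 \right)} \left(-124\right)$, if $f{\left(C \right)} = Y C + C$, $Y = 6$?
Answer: $-5208$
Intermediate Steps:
$f{\left(C \right)} = 7 C$ ($f{\left(C \right)} = 6 C + C = 7 C$)
$f{\left(6 \right)} \left(-124\right) = 7 \cdot 6 \left(-124\right) = 42 \left(-124\right) = -5208$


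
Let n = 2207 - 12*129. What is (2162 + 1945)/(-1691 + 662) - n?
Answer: -227406/343 ≈ -662.99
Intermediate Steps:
n = 659 (n = 2207 - 1*1548 = 2207 - 1548 = 659)
(2162 + 1945)/(-1691 + 662) - n = (2162 + 1945)/(-1691 + 662) - 1*659 = 4107/(-1029) - 659 = 4107*(-1/1029) - 659 = -1369/343 - 659 = -227406/343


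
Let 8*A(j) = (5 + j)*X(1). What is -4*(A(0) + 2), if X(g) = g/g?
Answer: -21/2 ≈ -10.500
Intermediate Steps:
X(g) = 1
A(j) = 5/8 + j/8 (A(j) = ((5 + j)*1)/8 = (5 + j)/8 = 5/8 + j/8)
-4*(A(0) + 2) = -4*((5/8 + (⅛)*0) + 2) = -4*((5/8 + 0) + 2) = -4*(5/8 + 2) = -4*21/8 = -21/2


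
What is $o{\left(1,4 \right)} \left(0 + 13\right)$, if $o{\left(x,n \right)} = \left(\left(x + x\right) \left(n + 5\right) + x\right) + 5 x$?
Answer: $312$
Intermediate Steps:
$o{\left(x,n \right)} = 6 x + 2 x \left(5 + n\right)$ ($o{\left(x,n \right)} = \left(2 x \left(5 + n\right) + x\right) + 5 x = \left(x + 2 x \left(5 + n\right)\right) + 5 x = 6 x + 2 x \left(5 + n\right)$)
$o{\left(1,4 \right)} \left(0 + 13\right) = 2 \cdot 1 \left(8 + 4\right) \left(0 + 13\right) = 2 \cdot 1 \cdot 12 \cdot 13 = 24 \cdot 13 = 312$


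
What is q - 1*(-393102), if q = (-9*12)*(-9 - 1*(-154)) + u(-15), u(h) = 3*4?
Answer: 377454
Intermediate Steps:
u(h) = 12
q = -15648 (q = (-9*12)*(-9 - 1*(-154)) + 12 = -108*(-9 + 154) + 12 = -108*145 + 12 = -15660 + 12 = -15648)
q - 1*(-393102) = -15648 - 1*(-393102) = -15648 + 393102 = 377454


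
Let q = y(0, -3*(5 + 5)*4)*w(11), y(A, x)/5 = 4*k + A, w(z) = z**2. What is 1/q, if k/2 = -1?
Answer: -1/4840 ≈ -0.00020661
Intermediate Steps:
k = -2 (k = 2*(-1) = -2)
y(A, x) = -40 + 5*A (y(A, x) = 5*(4*(-2) + A) = 5*(-8 + A) = -40 + 5*A)
q = -4840 (q = (-40 + 5*0)*11**2 = (-40 + 0)*121 = -40*121 = -4840)
1/q = 1/(-4840) = -1/4840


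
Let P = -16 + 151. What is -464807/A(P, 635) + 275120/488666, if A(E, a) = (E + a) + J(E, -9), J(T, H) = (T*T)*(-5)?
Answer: 125996922531/22076708215 ≈ 5.7072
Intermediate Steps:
P = 135
J(T, H) = -5*T² (J(T, H) = T²*(-5) = -5*T²)
A(E, a) = E + a - 5*E² (A(E, a) = (E + a) - 5*E² = E + a - 5*E²)
-464807/A(P, 635) + 275120/488666 = -464807/(135 + 635 - 5*135²) + 275120/488666 = -464807/(135 + 635 - 5*18225) + 275120*(1/488666) = -464807/(135 + 635 - 91125) + 137560/244333 = -464807/(-90355) + 137560/244333 = -464807*(-1/90355) + 137560/244333 = 464807/90355 + 137560/244333 = 125996922531/22076708215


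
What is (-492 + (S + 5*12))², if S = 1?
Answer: 185761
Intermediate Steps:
(-492 + (S + 5*12))² = (-492 + (1 + 5*12))² = (-492 + (1 + 60))² = (-492 + 61)² = (-431)² = 185761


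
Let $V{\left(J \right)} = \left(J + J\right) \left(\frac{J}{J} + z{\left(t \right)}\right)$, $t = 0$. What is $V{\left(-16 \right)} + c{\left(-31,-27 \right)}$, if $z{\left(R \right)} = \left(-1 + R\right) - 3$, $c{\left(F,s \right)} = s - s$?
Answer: $96$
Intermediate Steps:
$c{\left(F,s \right)} = 0$
$z{\left(R \right)} = -4 + R$
$V{\left(J \right)} = - 6 J$ ($V{\left(J \right)} = \left(J + J\right) \left(\frac{J}{J} + \left(-4 + 0\right)\right) = 2 J \left(1 - 4\right) = 2 J \left(-3\right) = - 6 J$)
$V{\left(-16 \right)} + c{\left(-31,-27 \right)} = \left(-6\right) \left(-16\right) + 0 = 96 + 0 = 96$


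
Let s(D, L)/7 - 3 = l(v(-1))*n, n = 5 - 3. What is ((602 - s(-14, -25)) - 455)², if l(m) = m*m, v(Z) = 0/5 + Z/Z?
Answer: 12544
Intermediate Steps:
v(Z) = 1 (v(Z) = 0*(⅕) + 1 = 0 + 1 = 1)
l(m) = m²
n = 2
s(D, L) = 35 (s(D, L) = 21 + 7*(1²*2) = 21 + 7*(1*2) = 21 + 7*2 = 21 + 14 = 35)
((602 - s(-14, -25)) - 455)² = ((602 - 1*35) - 455)² = ((602 - 35) - 455)² = (567 - 455)² = 112² = 12544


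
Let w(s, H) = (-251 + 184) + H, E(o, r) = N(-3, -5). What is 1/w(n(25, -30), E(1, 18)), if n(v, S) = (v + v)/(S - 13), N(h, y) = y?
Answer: -1/72 ≈ -0.013889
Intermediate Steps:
E(o, r) = -5
n(v, S) = 2*v/(-13 + S) (n(v, S) = (2*v)/(-13 + S) = 2*v/(-13 + S))
w(s, H) = -67 + H
1/w(n(25, -30), E(1, 18)) = 1/(-67 - 5) = 1/(-72) = -1/72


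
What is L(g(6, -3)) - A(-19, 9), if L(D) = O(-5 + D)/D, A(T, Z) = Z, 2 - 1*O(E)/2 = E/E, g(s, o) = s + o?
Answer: -25/3 ≈ -8.3333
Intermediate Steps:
g(s, o) = o + s
O(E) = 2 (O(E) = 4 - 2*E/E = 4 - 2*1 = 4 - 2 = 2)
L(D) = 2/D
L(g(6, -3)) - A(-19, 9) = 2/(-3 + 6) - 1*9 = 2/3 - 9 = 2*(⅓) - 9 = ⅔ - 9 = -25/3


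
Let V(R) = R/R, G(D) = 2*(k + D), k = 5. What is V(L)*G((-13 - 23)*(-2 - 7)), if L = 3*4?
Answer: 658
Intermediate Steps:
G(D) = 10 + 2*D (G(D) = 2*(5 + D) = 10 + 2*D)
L = 12
V(R) = 1
V(L)*G((-13 - 23)*(-2 - 7)) = 1*(10 + 2*((-13 - 23)*(-2 - 7))) = 1*(10 + 2*(-36*(-9))) = 1*(10 + 2*324) = 1*(10 + 648) = 1*658 = 658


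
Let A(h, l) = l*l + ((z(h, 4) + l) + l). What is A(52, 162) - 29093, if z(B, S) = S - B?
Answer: -2573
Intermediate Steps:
A(h, l) = 4 + l**2 - h + 2*l (A(h, l) = l*l + (((4 - h) + l) + l) = l**2 + ((4 + l - h) + l) = l**2 + (4 - h + 2*l) = 4 + l**2 - h + 2*l)
A(52, 162) - 29093 = (4 + 162**2 - 1*52 + 2*162) - 29093 = (4 + 26244 - 52 + 324) - 29093 = 26520 - 29093 = -2573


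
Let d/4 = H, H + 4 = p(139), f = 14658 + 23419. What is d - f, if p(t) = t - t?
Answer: -38093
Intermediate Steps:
f = 38077
p(t) = 0
H = -4 (H = -4 + 0 = -4)
d = -16 (d = 4*(-4) = -16)
d - f = -16 - 1*38077 = -16 - 38077 = -38093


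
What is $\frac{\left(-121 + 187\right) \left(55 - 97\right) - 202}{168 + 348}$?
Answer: $- \frac{1487}{258} \approx -5.7636$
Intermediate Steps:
$\frac{\left(-121 + 187\right) \left(55 - 97\right) - 202}{168 + 348} = \frac{66 \left(-42\right) - 202}{516} = \left(-2772 - 202\right) \frac{1}{516} = \left(-2974\right) \frac{1}{516} = - \frac{1487}{258}$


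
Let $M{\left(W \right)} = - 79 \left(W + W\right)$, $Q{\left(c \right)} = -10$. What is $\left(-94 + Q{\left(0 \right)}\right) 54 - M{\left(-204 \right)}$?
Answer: $-37848$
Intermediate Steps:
$M{\left(W \right)} = - 158 W$ ($M{\left(W \right)} = - 79 \cdot 2 W = - 158 W$)
$\left(-94 + Q{\left(0 \right)}\right) 54 - M{\left(-204 \right)} = \left(-94 - 10\right) 54 - \left(-158\right) \left(-204\right) = \left(-104\right) 54 - 32232 = -5616 - 32232 = -37848$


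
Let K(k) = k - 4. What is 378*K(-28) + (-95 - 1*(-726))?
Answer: -11465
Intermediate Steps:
K(k) = -4 + k
378*K(-28) + (-95 - 1*(-726)) = 378*(-4 - 28) + (-95 - 1*(-726)) = 378*(-32) + (-95 + 726) = -12096 + 631 = -11465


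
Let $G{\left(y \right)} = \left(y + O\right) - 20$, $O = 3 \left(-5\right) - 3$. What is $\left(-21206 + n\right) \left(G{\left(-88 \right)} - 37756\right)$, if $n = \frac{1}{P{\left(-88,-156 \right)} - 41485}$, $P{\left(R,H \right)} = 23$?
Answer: $\frac{16653744939793}{20731} \approx 8.0333 \cdot 10^{8}$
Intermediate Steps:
$O = -18$ ($O = -15 - 3 = -18$)
$G{\left(y \right)} = -38 + y$ ($G{\left(y \right)} = \left(y - 18\right) - 20 = \left(-18 + y\right) - 20 = -38 + y$)
$n = - \frac{1}{41462}$ ($n = \frac{1}{23 - 41485} = \frac{1}{-41462} = - \frac{1}{41462} \approx -2.4118 \cdot 10^{-5}$)
$\left(-21206 + n\right) \left(G{\left(-88 \right)} - 37756\right) = \left(-21206 - \frac{1}{41462}\right) \left(\left(-38 - 88\right) - 37756\right) = - \frac{879243173 \left(-126 - 37756\right)}{41462} = \left(- \frac{879243173}{41462}\right) \left(-37882\right) = \frac{16653744939793}{20731}$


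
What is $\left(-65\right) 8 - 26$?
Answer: $-546$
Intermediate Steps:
$\left(-65\right) 8 - 26 = -520 - 26 = -546$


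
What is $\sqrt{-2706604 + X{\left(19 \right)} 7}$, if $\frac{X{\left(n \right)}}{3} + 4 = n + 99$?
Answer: $i \sqrt{2704210} \approx 1644.4 i$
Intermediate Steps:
$X{\left(n \right)} = 285 + 3 n$ ($X{\left(n \right)} = -12 + 3 \left(n + 99\right) = -12 + 3 \left(99 + n\right) = -12 + \left(297 + 3 n\right) = 285 + 3 n$)
$\sqrt{-2706604 + X{\left(19 \right)} 7} = \sqrt{-2706604 + \left(285 + 3 \cdot 19\right) 7} = \sqrt{-2706604 + \left(285 + 57\right) 7} = \sqrt{-2706604 + 342 \cdot 7} = \sqrt{-2706604 + 2394} = \sqrt{-2704210} = i \sqrt{2704210}$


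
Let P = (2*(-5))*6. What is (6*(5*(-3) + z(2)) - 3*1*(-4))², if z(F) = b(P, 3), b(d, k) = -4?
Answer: 10404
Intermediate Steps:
P = -60 (P = -10*6 = -60)
z(F) = -4
(6*(5*(-3) + z(2)) - 3*1*(-4))² = (6*(5*(-3) - 4) - 3*1*(-4))² = (6*(-15 - 4) - 3*(-4))² = (6*(-19) + 12)² = (-114 + 12)² = (-102)² = 10404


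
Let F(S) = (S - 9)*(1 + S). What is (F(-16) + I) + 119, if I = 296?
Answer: 790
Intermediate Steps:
F(S) = (1 + S)*(-9 + S) (F(S) = (-9 + S)*(1 + S) = (1 + S)*(-9 + S))
(F(-16) + I) + 119 = ((-9 + (-16)**2 - 8*(-16)) + 296) + 119 = ((-9 + 256 + 128) + 296) + 119 = (375 + 296) + 119 = 671 + 119 = 790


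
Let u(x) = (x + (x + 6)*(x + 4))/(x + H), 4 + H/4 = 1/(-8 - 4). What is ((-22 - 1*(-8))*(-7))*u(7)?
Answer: -1575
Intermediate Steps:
H = -49/3 (H = -16 + 4/(-8 - 4) = -16 + 4/(-12) = -16 + 4*(-1/12) = -16 - 1/3 = -49/3 ≈ -16.333)
u(x) = (x + (4 + x)*(6 + x))/(-49/3 + x) (u(x) = (x + (x + 6)*(x + 4))/(x - 49/3) = (x + (6 + x)*(4 + x))/(-49/3 + x) = (x + (4 + x)*(6 + x))/(-49/3 + x))
((-22 - 1*(-8))*(-7))*u(7) = ((-22 - 1*(-8))*(-7))*(3*(24 + 7**2 + 11*7)/(-49 + 3*7)) = ((-22 + 8)*(-7))*(3*(24 + 49 + 77)/(-49 + 21)) = (-14*(-7))*(3*150/(-28)) = 98*(3*(-1/28)*150) = 98*(-225/14) = -1575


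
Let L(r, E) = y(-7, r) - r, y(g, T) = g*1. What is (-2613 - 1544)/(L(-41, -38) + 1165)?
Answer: -4157/1199 ≈ -3.4671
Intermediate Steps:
y(g, T) = g
L(r, E) = -7 - r
(-2613 - 1544)/(L(-41, -38) + 1165) = (-2613 - 1544)/((-7 - 1*(-41)) + 1165) = -4157/((-7 + 41) + 1165) = -4157/(34 + 1165) = -4157/1199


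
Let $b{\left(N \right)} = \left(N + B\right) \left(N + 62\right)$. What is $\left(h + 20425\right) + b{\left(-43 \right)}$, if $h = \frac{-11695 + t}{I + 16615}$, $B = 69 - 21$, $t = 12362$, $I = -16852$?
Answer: $\frac{4862573}{237} \approx 20517.0$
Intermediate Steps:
$B = 48$ ($B = 69 - 21 = 48$)
$b{\left(N \right)} = \left(48 + N\right) \left(62 + N\right)$ ($b{\left(N \right)} = \left(N + 48\right) \left(N + 62\right) = \left(48 + N\right) \left(62 + N\right)$)
$h = - \frac{667}{237}$ ($h = \frac{-11695 + 12362}{-16852 + 16615} = \frac{667}{-237} = 667 \left(- \frac{1}{237}\right) = - \frac{667}{237} \approx -2.8143$)
$\left(h + 20425\right) + b{\left(-43 \right)} = \left(- \frac{667}{237} + 20425\right) + \left(2976 + \left(-43\right)^{2} + 110 \left(-43\right)\right) = \frac{4840058}{237} + \left(2976 + 1849 - 4730\right) = \frac{4840058}{237} + 95 = \frac{4862573}{237}$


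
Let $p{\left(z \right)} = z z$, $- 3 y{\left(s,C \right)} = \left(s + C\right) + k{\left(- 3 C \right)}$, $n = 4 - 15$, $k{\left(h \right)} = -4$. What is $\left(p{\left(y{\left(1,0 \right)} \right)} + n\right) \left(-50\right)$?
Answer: $500$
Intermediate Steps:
$n = -11$ ($n = 4 - 15 = -11$)
$y{\left(s,C \right)} = \frac{4}{3} - \frac{C}{3} - \frac{s}{3}$ ($y{\left(s,C \right)} = - \frac{\left(s + C\right) - 4}{3} = - \frac{\left(C + s\right) - 4}{3} = - \frac{-4 + C + s}{3} = \frac{4}{3} - \frac{C}{3} - \frac{s}{3}$)
$p{\left(z \right)} = z^{2}$
$\left(p{\left(y{\left(1,0 \right)} \right)} + n\right) \left(-50\right) = \left(\left(\frac{4}{3} - 0 - \frac{1}{3}\right)^{2} - 11\right) \left(-50\right) = \left(\left(\frac{4}{3} + 0 - \frac{1}{3}\right)^{2} - 11\right) \left(-50\right) = \left(1^{2} - 11\right) \left(-50\right) = \left(1 - 11\right) \left(-50\right) = \left(-10\right) \left(-50\right) = 500$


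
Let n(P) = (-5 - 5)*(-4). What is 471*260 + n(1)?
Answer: 122500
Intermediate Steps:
n(P) = 40 (n(P) = -10*(-4) = 40)
471*260 + n(1) = 471*260 + 40 = 122460 + 40 = 122500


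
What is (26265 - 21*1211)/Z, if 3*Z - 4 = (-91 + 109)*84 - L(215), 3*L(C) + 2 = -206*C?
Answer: 1251/8140 ≈ 0.15369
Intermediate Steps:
L(C) = -2/3 - 206*C/3 (L(C) = -2/3 + (-206*C)/3 = -2/3 - 206*C/3)
Z = 16280/3 (Z = 4/3 + ((-91 + 109)*84 - (-2/3 - 206/3*215))/3 = 4/3 + (18*84 - (-2/3 - 44290/3))/3 = 4/3 + (1512 - 1*(-14764))/3 = 4/3 + (1512 + 14764)/3 = 4/3 + (1/3)*16276 = 4/3 + 16276/3 = 16280/3 ≈ 5426.7)
(26265 - 21*1211)/Z = (26265 - 21*1211)/(16280/3) = (26265 - 1*25431)*(3/16280) = (26265 - 25431)*(3/16280) = 834*(3/16280) = 1251/8140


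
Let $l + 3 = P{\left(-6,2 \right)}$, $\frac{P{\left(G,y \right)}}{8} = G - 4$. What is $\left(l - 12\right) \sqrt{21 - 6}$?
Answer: $- 95 \sqrt{15} \approx -367.93$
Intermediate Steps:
$P{\left(G,y \right)} = -32 + 8 G$ ($P{\left(G,y \right)} = 8 \left(G - 4\right) = 8 \left(-4 + G\right) = -32 + 8 G$)
$l = -83$ ($l = -3 + \left(-32 + 8 \left(-6\right)\right) = -3 - 80 = -83$)
$\left(l - 12\right) \sqrt{21 - 6} = \left(-83 - 12\right) \sqrt{21 - 6} = - 95 \sqrt{15}$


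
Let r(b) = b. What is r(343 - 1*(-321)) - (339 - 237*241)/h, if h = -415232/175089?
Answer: -4832744597/207616 ≈ -23277.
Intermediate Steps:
h = -415232/175089 (h = -415232*1/175089 = -415232/175089 ≈ -2.3715)
r(343 - 1*(-321)) - (339 - 237*241)/h = (343 - 1*(-321)) - (339 - 237*241)/(-415232/175089) = (343 + 321) - (339 - 57117)*(-175089)/415232 = 664 - (-56778)*(-175089)/415232 = 664 - 1*4970601621/207616 = 664 - 4970601621/207616 = -4832744597/207616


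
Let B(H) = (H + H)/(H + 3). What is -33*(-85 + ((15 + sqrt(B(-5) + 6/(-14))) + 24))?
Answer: 1518 - 132*sqrt(14)/7 ≈ 1447.4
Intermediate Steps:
B(H) = 2*H/(3 + H) (B(H) = (2*H)/(3 + H) = 2*H/(3 + H))
-33*(-85 + ((15 + sqrt(B(-5) + 6/(-14))) + 24)) = -33*(-85 + ((15 + sqrt(2*(-5)/(3 - 5) + 6/(-14))) + 24)) = -33*(-85 + ((15 + sqrt(2*(-5)/(-2) + 6*(-1/14))) + 24)) = -33*(-85 + ((15 + sqrt(2*(-5)*(-1/2) - 3/7)) + 24)) = -33*(-85 + ((15 + sqrt(5 - 3/7)) + 24)) = -33*(-85 + ((15 + sqrt(32/7)) + 24)) = -33*(-85 + ((15 + 4*sqrt(14)/7) + 24)) = -33*(-85 + (39 + 4*sqrt(14)/7)) = -33*(-46 + 4*sqrt(14)/7) = 1518 - 132*sqrt(14)/7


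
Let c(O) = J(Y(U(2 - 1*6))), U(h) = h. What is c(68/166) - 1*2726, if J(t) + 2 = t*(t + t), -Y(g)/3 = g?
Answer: -2440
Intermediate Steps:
Y(g) = -3*g
J(t) = -2 + 2*t² (J(t) = -2 + t*(t + t) = -2 + t*(2*t) = -2 + 2*t²)
c(O) = 286 (c(O) = -2 + 2*(-3*(2 - 1*6))² = -2 + 2*(-3*(2 - 6))² = -2 + 2*(-3*(-4))² = -2 + 2*12² = -2 + 2*144 = -2 + 288 = 286)
c(68/166) - 1*2726 = 286 - 1*2726 = 286 - 2726 = -2440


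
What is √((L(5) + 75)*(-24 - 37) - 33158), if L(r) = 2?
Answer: I*√37855 ≈ 194.56*I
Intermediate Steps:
√((L(5) + 75)*(-24 - 37) - 33158) = √((2 + 75)*(-24 - 37) - 33158) = √(77*(-61) - 33158) = √(-4697 - 33158) = √(-37855) = I*√37855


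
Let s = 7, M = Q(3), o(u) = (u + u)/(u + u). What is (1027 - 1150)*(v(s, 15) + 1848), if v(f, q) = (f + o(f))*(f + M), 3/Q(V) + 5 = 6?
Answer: -237144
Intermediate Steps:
Q(V) = 3 (Q(V) = 3/(-5 + 6) = 3/1 = 3*1 = 3)
o(u) = 1 (o(u) = (2*u)/((2*u)) = (2*u)*(1/(2*u)) = 1)
M = 3
v(f, q) = (1 + f)*(3 + f) (v(f, q) = (f + 1)*(f + 3) = (1 + f)*(3 + f))
(1027 - 1150)*(v(s, 15) + 1848) = (1027 - 1150)*((3 + 7² + 4*7) + 1848) = -123*((3 + 49 + 28) + 1848) = -123*(80 + 1848) = -123*1928 = -237144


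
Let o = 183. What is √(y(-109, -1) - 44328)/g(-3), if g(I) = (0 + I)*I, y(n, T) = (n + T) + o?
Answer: I*√44255/9 ≈ 23.374*I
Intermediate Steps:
y(n, T) = 183 + T + n (y(n, T) = (n + T) + 183 = (T + n) + 183 = 183 + T + n)
g(I) = I² (g(I) = I*I = I²)
√(y(-109, -1) - 44328)/g(-3) = √((183 - 1 - 109) - 44328)/((-3)²) = √(73 - 44328)/9 = √(-44255)*(⅑) = (I*√44255)*(⅑) = I*√44255/9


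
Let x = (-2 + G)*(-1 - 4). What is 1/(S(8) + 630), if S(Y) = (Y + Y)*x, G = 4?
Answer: 1/470 ≈ 0.0021277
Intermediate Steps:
x = -10 (x = (-2 + 4)*(-1 - 4) = 2*(-5) = -10)
S(Y) = -20*Y (S(Y) = (Y + Y)*(-10) = (2*Y)*(-10) = -20*Y)
1/(S(8) + 630) = 1/(-20*8 + 630) = 1/(-160 + 630) = 1/470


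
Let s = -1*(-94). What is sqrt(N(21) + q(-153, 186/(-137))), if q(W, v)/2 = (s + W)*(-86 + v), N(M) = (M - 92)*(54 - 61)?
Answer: sqrt(202802881)/137 ≈ 103.95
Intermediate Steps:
s = 94
N(M) = 644 - 7*M (N(M) = (-92 + M)*(-7) = 644 - 7*M)
q(W, v) = 2*(-86 + v)*(94 + W) (q(W, v) = 2*((94 + W)*(-86 + v)) = 2*((-86 + v)*(94 + W)) = 2*(-86 + v)*(94 + W))
sqrt(N(21) + q(-153, 186/(-137))) = sqrt((644 - 7*21) + (-16168 - 172*(-153) + 188*(186/(-137)) + 2*(-153)*(186/(-137)))) = sqrt((644 - 147) + (-16168 + 26316 + 188*(186*(-1/137)) + 2*(-153)*(186*(-1/137)))) = sqrt(497 + (-16168 + 26316 + 188*(-186/137) + 2*(-153)*(-186/137))) = sqrt(497 + (-16168 + 26316 - 34968/137 + 56916/137)) = sqrt(497 + 1412224/137) = sqrt(1480313/137) = sqrt(202802881)/137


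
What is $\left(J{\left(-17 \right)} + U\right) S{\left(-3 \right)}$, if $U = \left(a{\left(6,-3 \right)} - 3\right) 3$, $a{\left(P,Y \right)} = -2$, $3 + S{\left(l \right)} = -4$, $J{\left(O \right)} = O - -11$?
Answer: $147$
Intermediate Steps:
$J{\left(O \right)} = 11 + O$ ($J{\left(O \right)} = O + 11 = 11 + O$)
$S{\left(l \right)} = -7$ ($S{\left(l \right)} = -3 - 4 = -7$)
$U = -15$ ($U = \left(-2 - 3\right) 3 = \left(-5\right) 3 = -15$)
$\left(J{\left(-17 \right)} + U\right) S{\left(-3 \right)} = \left(\left(11 - 17\right) - 15\right) \left(-7\right) = \left(-6 - 15\right) \left(-7\right) = \left(-21\right) \left(-7\right) = 147$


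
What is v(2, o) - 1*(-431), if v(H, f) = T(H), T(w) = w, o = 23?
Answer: 433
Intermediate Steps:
v(H, f) = H
v(2, o) - 1*(-431) = 2 - 1*(-431) = 2 + 431 = 433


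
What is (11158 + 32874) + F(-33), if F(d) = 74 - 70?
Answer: 44036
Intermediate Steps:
F(d) = 4
(11158 + 32874) + F(-33) = (11158 + 32874) + 4 = 44032 + 4 = 44036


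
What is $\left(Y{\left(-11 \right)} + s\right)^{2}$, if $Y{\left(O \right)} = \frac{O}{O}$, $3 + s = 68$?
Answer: $4356$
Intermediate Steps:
$s = 65$ ($s = -3 + 68 = 65$)
$Y{\left(O \right)} = 1$
$\left(Y{\left(-11 \right)} + s\right)^{2} = \left(1 + 65\right)^{2} = 66^{2} = 4356$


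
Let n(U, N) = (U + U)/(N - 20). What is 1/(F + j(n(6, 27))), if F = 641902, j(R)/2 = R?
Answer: 7/4493338 ≈ 1.5579e-6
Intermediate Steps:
n(U, N) = 2*U/(-20 + N) (n(U, N) = (2*U)/(-20 + N) = 2*U/(-20 + N))
j(R) = 2*R
1/(F + j(n(6, 27))) = 1/(641902 + 2*(2*6/(-20 + 27))) = 1/(641902 + 2*(2*6/7)) = 1/(641902 + 2*(2*6*(⅐))) = 1/(641902 + 2*(12/7)) = 1/(641902 + 24/7) = 1/(4493338/7) = 7/4493338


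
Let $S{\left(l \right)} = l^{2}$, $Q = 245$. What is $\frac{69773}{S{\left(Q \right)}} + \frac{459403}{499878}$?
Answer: $\frac{62453652769}{30005176950} \approx 2.0814$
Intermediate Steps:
$\frac{69773}{S{\left(Q \right)}} + \frac{459403}{499878} = \frac{69773}{245^{2}} + \frac{459403}{499878} = \frac{69773}{60025} + 459403 \cdot \frac{1}{499878} = 69773 \cdot \frac{1}{60025} + \frac{459403}{499878} = \frac{69773}{60025} + \frac{459403}{499878} = \frac{62453652769}{30005176950}$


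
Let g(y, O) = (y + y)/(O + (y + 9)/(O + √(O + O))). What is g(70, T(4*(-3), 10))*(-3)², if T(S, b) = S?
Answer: -746928/10637 + 39816*I*√6/10637 ≈ -70.22 + 9.1688*I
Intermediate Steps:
g(y, O) = 2*y/(O + (9 + y)/(O + √2*√O)) (g(y, O) = (2*y)/(O + (9 + y)/(O + √(2*O))) = (2*y)/(O + (9 + y)/(O + √2*√O)) = 2*y/(O + (9 + y)/(O + √2*√O)))
g(70, T(4*(-3), 10))*(-3)² = (2*70*(4*(-3) + √2*√(4*(-3)))/(9 + 70 + (4*(-3))² + √2*(4*(-3))^(3/2)))*(-3)² = (2*70*(-12 + √2*√(-12))/(9 + 70 + (-12)² + √2*(-12)^(3/2)))*9 = (2*70*(-12 + √2*(2*I*√3))/(9 + 70 + 144 + √2*(-24*I*√3)))*9 = (2*70*(-12 + 2*I*√6)/(9 + 70 + 144 - 24*I*√6))*9 = (2*70*(-12 + 2*I*√6)/(223 - 24*I*√6))*9 = (140*(-12 + 2*I*√6)/(223 - 24*I*√6))*9 = 1260*(-12 + 2*I*√6)/(223 - 24*I*√6)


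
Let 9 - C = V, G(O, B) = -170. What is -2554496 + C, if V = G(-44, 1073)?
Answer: -2554317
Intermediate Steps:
V = -170
C = 179 (C = 9 - 1*(-170) = 9 + 170 = 179)
-2554496 + C = -2554496 + 179 = -2554317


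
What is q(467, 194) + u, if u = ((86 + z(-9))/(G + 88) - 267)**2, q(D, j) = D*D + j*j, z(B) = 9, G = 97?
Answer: 447307125/1369 ≈ 3.2674e+5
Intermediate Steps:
q(D, j) = D**2 + j**2
u = 97219600/1369 (u = ((86 + 9)/(97 + 88) - 267)**2 = (95/185 - 267)**2 = (95*(1/185) - 267)**2 = (19/37 - 267)**2 = (-9860/37)**2 = 97219600/1369 ≈ 71015.)
q(467, 194) + u = (467**2 + 194**2) + 97219600/1369 = (218089 + 37636) + 97219600/1369 = 255725 + 97219600/1369 = 447307125/1369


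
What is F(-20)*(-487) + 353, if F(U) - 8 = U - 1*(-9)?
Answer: 1814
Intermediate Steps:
F(U) = 17 + U (F(U) = 8 + (U - 1*(-9)) = 8 + (U + 9) = 8 + (9 + U) = 17 + U)
F(-20)*(-487) + 353 = (17 - 20)*(-487) + 353 = -3*(-487) + 353 = 1461 + 353 = 1814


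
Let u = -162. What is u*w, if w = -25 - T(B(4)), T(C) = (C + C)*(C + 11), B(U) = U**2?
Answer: 144018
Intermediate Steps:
T(C) = 2*C*(11 + C) (T(C) = (2*C)*(11 + C) = 2*C*(11 + C))
w = -889 (w = -25 - 2*4**2*(11 + 4**2) = -25 - 2*16*(11 + 16) = -25 - 2*16*27 = -25 - 1*864 = -25 - 864 = -889)
u*w = -162*(-889) = 144018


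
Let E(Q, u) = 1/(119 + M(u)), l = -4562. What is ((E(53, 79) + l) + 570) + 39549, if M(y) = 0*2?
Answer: 4231284/119 ≈ 35557.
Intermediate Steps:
M(y) = 0
E(Q, u) = 1/119 (E(Q, u) = 1/(119 + 0) = 1/119)
((E(53, 79) + l) + 570) + 39549 = ((1/119 - 4562) + 570) + 39549 = (-542877/119 + 570) + 39549 = -475047/119 + 39549 = 4231284/119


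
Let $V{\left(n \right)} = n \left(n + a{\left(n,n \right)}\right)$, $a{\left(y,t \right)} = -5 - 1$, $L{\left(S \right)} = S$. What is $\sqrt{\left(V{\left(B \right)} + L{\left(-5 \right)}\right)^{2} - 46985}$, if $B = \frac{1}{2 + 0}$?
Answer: $\frac{i \sqrt{750799}}{4} \approx 216.62 i$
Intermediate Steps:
$B = \frac{1}{2} \approx 0.5$
$a{\left(y,t \right)} = -6$
$V{\left(n \right)} = n \left(-6 + n\right)$ ($V{\left(n \right)} = n \left(n - 6\right) = n \left(-6 + n\right)$)
$\sqrt{\left(V{\left(B \right)} + L{\left(-5 \right)}\right)^{2} - 46985} = \sqrt{\left(\frac{-6 + \frac{1}{2}}{2} - 5\right)^{2} - 46985} = \sqrt{\left(\frac{1}{2} \left(- \frac{11}{2}\right) - 5\right)^{2} - 46985} = \sqrt{\left(- \frac{11}{4} - 5\right)^{2} - 46985} = \sqrt{\left(- \frac{31}{4}\right)^{2} - 46985} = \sqrt{\frac{961}{16} - 46985} = \sqrt{- \frac{750799}{16}} = \frac{i \sqrt{750799}}{4}$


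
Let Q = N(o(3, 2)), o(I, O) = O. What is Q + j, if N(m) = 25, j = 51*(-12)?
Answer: -587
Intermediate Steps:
j = -612
Q = 25
Q + j = 25 - 612 = -587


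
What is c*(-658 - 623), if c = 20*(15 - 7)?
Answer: -204960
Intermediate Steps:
c = 160 (c = 20*8 = 160)
c*(-658 - 623) = 160*(-658 - 623) = 160*(-1281) = -204960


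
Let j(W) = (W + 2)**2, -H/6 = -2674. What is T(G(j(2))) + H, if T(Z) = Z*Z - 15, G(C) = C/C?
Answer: 16030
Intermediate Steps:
H = 16044 (H = -6*(-2674) = 16044)
j(W) = (2 + W)**2
G(C) = 1
T(Z) = -15 + Z**2 (T(Z) = Z**2 - 15 = -15 + Z**2)
T(G(j(2))) + H = (-15 + 1**2) + 16044 = (-15 + 1) + 16044 = -14 + 16044 = 16030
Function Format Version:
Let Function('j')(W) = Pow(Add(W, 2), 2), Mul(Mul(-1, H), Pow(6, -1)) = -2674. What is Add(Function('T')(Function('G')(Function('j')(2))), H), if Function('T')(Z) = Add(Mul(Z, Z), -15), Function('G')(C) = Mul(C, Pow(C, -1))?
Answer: 16030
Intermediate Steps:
H = 16044 (H = Mul(-6, -2674) = 16044)
Function('j')(W) = Pow(Add(2, W), 2)
Function('G')(C) = 1
Function('T')(Z) = Add(-15, Pow(Z, 2)) (Function('T')(Z) = Add(Pow(Z, 2), -15) = Add(-15, Pow(Z, 2)))
Add(Function('T')(Function('G')(Function('j')(2))), H) = Add(Add(-15, Pow(1, 2)), 16044) = Add(Add(-15, 1), 16044) = Add(-14, 16044) = 16030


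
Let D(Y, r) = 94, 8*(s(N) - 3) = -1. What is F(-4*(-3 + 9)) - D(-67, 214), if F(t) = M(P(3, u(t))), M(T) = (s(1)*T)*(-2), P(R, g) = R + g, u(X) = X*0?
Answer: -445/4 ≈ -111.25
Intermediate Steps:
s(N) = 23/8 (s(N) = 3 + (⅛)*(-1) = 3 - ⅛ = 23/8)
u(X) = 0
M(T) = -23*T/4 (M(T) = (23*T/8)*(-2) = -23*T/4)
F(t) = -69/4 (F(t) = -23*(3 + 0)/4 = -23/4*3 = -69/4)
F(-4*(-3 + 9)) - D(-67, 214) = -69/4 - 1*94 = -69/4 - 94 = -445/4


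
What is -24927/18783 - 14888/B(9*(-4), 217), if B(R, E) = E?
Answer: -95016821/1358637 ≈ -69.935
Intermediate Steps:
-24927/18783 - 14888/B(9*(-4), 217) = -24927/18783 - 14888/217 = -24927*1/18783 - 14888*1/217 = -8309/6261 - 14888/217 = -95016821/1358637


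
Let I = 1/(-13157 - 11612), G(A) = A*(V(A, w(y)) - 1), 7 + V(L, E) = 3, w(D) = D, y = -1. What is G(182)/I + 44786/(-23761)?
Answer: 535567905404/23761 ≈ 2.2540e+7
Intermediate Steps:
V(L, E) = -4 (V(L, E) = -7 + 3 = -4)
G(A) = -5*A (G(A) = A*(-4 - 1) = A*(-5) = -5*A)
I = -1/24769 (I = 1/(-24769) = -1/24769 ≈ -4.0373e-5)
G(182)/I + 44786/(-23761) = (-5*182)/(-1/24769) + 44786/(-23761) = -910*(-24769) + 44786*(-1/23761) = 22539790 - 44786/23761 = 535567905404/23761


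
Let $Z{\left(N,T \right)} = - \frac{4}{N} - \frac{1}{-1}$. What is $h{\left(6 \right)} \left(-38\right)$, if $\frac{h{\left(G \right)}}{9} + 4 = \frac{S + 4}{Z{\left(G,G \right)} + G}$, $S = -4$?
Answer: $1368$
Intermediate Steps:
$Z{\left(N,T \right)} = 1 - \frac{4}{N}$ ($Z{\left(N,T \right)} = - \frac{4}{N} - -1 = - \frac{4}{N} + 1 = 1 - \frac{4}{N}$)
$h{\left(G \right)} = -36$ ($h{\left(G \right)} = -36 + 9 \frac{-4 + 4}{\frac{-4 + G}{G} + G} = -36 + 9 \frac{0}{G + \frac{-4 + G}{G}} = -36 + 9 \cdot 0 = -36 + 0 = -36$)
$h{\left(6 \right)} \left(-38\right) = \left(-36\right) \left(-38\right) = 1368$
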